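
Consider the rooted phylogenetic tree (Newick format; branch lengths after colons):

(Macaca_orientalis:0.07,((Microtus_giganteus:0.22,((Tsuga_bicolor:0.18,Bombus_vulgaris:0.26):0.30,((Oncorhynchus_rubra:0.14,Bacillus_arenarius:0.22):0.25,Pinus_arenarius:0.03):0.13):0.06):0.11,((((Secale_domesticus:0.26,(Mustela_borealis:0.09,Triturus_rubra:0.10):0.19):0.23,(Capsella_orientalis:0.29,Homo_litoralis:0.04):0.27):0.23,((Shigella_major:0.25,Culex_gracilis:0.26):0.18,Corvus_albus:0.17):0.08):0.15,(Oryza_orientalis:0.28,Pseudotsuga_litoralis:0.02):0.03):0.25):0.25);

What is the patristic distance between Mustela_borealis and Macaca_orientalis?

1.46

The path runs Mustela_borealis → … → MRCA → … → Macaca_orientalis; the MRCA is the root of the tree.
Branch lengths along that path: 0.09 + 0.19 + 0.23 + 0.23 + 0.15 + 0.25 + 0.25 + 0.07 = 1.46.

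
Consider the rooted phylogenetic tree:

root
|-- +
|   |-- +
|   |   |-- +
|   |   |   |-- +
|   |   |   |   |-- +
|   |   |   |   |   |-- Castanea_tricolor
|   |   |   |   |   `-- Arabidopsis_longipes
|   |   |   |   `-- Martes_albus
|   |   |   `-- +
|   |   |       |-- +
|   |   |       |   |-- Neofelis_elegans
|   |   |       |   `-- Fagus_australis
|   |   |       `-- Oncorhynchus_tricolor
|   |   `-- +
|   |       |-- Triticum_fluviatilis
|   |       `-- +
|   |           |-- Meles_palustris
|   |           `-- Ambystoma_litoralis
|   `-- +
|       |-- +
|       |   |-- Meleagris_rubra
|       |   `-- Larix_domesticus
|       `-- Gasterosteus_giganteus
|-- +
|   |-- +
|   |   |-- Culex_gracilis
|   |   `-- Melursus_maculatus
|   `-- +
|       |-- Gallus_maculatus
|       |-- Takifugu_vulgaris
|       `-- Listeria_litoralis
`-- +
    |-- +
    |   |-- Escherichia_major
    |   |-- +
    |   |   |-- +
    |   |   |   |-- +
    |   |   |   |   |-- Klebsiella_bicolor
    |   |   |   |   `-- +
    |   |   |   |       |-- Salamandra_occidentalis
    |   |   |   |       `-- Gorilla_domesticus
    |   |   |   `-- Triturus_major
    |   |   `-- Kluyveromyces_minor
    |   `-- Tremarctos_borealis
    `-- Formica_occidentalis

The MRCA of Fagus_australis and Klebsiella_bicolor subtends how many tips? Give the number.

25

The MRCA of Fagus_australis and Klebsiella_bicolor is the root, so the clade is the entire tree.
That clade contains 25 terminal taxa: Ambystoma_litoralis, Arabidopsis_longipes, Castanea_tricolor, Culex_gracilis, Escherichia_major, Fagus_australis, Formica_occidentalis, Gallus_maculatus, Gasterosteus_giganteus, Gorilla_domesticus, Klebsiella_bicolor, Kluyveromyces_minor, Larix_domesticus, Listeria_litoralis, Martes_albus, Meleagris_rubra, Meles_palustris, Melursus_maculatus, Neofelis_elegans, Oncorhynchus_tricolor, Salamandra_occidentalis, Takifugu_vulgaris, Tremarctos_borealis, Triticum_fluviatilis, Triturus_major.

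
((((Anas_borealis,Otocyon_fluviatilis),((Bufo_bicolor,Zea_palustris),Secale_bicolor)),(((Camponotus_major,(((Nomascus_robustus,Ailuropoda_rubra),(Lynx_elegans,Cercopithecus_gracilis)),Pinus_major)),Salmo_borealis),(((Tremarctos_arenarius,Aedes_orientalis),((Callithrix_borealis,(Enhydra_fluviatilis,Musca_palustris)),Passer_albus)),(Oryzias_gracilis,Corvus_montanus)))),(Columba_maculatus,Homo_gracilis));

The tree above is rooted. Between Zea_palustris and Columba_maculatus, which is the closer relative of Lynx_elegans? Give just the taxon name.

The MRCA of Lynx_elegans and Zea_palustris subtends (((Anas_borealis,Otocyon_fluviatilis),((Bufo_bicolor,Zea_palustris),Secale_bicolor)),(((Camponotus_major,(((Nomascus_robustus,Ailuropoda_rubra),(Lynx_elegans,Cercopithecus_gracilis)),Pinus_major)),Salmo_borealis),(((Tremarctos_arenarius,Aedes_orientalis),((Callithrix_borealis,(Enhydra_fluviatilis,Musca_palustris)),Passer_albus)),(Oryzias_gracilis,Corvus_montanus)))) (20 taxa).
The MRCA of Lynx_elegans and Columba_maculatus is the root, subtending the entire tree (22 taxa).
The first is nested inside the second, so Lynx_elegans shares a more recent common ancestor with Zea_palustris.

Zea_palustris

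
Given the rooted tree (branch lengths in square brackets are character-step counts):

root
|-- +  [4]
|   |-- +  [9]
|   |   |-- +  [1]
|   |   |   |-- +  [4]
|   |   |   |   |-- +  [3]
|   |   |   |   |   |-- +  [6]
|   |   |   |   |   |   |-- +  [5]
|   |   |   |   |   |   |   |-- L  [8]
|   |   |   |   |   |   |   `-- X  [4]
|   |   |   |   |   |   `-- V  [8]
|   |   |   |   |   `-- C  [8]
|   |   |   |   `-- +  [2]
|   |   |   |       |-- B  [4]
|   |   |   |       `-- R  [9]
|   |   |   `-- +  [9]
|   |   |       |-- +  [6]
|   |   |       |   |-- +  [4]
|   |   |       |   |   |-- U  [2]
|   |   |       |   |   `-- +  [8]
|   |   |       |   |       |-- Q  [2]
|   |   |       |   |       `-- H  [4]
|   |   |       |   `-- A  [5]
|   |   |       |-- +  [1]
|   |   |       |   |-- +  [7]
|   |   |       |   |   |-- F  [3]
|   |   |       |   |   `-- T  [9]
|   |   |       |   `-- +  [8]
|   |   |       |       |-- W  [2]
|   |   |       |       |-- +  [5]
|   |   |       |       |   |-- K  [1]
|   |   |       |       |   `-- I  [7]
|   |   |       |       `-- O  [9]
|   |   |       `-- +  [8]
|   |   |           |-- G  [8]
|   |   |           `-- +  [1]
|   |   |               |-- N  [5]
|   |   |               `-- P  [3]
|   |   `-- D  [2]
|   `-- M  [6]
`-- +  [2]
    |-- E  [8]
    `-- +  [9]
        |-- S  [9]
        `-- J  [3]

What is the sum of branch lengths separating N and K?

29

The path runs N → … → MRCA → … → K; the MRCA is the node subtending (((U,(Q,H)),A),((F,T),(W,(K,I),O)),(G,(N,P))).
Branch lengths along that path: 5 + 1 + 8 + 1 + 8 + 5 + 1 = 29.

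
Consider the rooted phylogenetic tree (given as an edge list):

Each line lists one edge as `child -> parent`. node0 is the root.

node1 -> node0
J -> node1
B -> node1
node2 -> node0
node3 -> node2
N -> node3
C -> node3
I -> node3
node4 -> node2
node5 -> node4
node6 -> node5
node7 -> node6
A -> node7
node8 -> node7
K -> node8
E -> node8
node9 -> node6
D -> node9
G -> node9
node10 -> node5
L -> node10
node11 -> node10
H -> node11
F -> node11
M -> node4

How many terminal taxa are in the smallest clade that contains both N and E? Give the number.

12

The MRCA of N and E is the node subtending ((N,C,I),((((A,(K,E)),(D,G)),(L,(H,F))),M)).
That clade contains 12 terminal taxa: A, C, D, E, F, G, H, I, K, L, M, N.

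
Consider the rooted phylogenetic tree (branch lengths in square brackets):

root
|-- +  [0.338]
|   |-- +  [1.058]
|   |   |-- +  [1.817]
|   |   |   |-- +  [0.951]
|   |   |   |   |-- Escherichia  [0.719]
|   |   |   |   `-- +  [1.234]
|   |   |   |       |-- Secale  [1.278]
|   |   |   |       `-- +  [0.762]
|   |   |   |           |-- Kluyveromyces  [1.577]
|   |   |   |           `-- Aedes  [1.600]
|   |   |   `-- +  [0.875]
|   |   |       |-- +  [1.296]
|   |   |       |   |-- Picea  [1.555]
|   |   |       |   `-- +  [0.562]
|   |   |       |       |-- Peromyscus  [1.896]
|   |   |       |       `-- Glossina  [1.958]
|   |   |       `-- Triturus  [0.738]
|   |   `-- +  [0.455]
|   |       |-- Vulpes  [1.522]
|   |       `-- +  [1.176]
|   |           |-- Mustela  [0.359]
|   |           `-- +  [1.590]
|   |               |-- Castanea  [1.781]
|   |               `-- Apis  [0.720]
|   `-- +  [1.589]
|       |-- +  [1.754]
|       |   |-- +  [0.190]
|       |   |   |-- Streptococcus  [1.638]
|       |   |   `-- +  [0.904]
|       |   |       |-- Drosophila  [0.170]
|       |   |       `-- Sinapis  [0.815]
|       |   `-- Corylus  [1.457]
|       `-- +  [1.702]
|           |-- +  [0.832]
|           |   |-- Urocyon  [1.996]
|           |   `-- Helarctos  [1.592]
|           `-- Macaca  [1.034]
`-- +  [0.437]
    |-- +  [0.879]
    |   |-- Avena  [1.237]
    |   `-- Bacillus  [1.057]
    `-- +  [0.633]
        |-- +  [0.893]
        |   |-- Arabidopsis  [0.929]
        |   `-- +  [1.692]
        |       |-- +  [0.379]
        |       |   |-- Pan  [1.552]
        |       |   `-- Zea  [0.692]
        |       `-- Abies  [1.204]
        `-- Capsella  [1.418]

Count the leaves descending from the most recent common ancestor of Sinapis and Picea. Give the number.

19

The MRCA of Sinapis and Picea is the node subtending ((((Escherichia,(Secale,(Kluyveromyces,Aedes))),((Picea,(Peromyscus,Glossina)),Triturus)),(Vulpes,(Mustela,(Castanea,Apis)))),(((Streptococcus,(Drosophila,Sinapis)),Corylus),((Urocyon,Helarctos),Macaca))).
That clade contains 19 terminal taxa: Aedes, Apis, Castanea, Corylus, Drosophila, Escherichia, Glossina, Helarctos, Kluyveromyces, Macaca, Mustela, Peromyscus, Picea, Secale, Sinapis, Streptococcus, Triturus, Urocyon, Vulpes.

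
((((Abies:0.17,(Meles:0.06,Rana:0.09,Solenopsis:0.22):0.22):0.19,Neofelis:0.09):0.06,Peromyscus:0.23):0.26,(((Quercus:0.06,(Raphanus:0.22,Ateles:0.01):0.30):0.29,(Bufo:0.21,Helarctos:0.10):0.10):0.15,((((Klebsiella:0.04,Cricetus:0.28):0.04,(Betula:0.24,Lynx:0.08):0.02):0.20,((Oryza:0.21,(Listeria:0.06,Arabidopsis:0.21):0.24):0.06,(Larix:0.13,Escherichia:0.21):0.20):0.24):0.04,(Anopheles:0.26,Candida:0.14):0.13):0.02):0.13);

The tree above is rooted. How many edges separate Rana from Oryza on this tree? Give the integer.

11

The MRCA of Rana and Oryza is the root of the tree.
From Rana up to that node: 5 branches. From Oryza up to the same node: 6 branches. Total: 5 + 6 = 11.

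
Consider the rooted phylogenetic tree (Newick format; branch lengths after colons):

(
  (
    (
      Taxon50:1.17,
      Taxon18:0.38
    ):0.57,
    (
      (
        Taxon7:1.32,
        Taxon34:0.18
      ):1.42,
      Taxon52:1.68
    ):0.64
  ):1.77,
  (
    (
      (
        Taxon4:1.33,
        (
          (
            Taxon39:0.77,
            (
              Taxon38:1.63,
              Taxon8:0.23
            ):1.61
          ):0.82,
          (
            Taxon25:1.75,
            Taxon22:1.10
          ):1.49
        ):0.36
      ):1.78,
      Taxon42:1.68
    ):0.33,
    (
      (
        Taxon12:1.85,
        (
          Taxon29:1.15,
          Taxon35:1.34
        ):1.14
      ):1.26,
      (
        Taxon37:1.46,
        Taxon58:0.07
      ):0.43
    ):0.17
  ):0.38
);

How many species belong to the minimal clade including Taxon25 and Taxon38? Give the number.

5

The MRCA of Taxon25 and Taxon38 is the node subtending ((Taxon39,(Taxon38,Taxon8)),(Taxon25,Taxon22)).
That clade contains 5 terminal taxa: Taxon22, Taxon25, Taxon38, Taxon39, Taxon8.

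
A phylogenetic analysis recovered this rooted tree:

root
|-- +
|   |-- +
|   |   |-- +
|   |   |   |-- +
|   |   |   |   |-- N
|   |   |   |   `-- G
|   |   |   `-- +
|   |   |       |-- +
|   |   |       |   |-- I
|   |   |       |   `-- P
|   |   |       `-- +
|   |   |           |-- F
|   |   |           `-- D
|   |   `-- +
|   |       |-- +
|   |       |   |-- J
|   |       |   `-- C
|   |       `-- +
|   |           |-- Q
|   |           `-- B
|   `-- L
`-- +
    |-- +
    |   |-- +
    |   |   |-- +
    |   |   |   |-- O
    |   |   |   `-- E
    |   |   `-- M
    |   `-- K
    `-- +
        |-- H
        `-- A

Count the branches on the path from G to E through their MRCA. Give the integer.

The MRCA of G and E is the root of the tree.
From G up to that node: 5 branches. From E up to the same node: 5 branches. Total: 5 + 5 = 10.

10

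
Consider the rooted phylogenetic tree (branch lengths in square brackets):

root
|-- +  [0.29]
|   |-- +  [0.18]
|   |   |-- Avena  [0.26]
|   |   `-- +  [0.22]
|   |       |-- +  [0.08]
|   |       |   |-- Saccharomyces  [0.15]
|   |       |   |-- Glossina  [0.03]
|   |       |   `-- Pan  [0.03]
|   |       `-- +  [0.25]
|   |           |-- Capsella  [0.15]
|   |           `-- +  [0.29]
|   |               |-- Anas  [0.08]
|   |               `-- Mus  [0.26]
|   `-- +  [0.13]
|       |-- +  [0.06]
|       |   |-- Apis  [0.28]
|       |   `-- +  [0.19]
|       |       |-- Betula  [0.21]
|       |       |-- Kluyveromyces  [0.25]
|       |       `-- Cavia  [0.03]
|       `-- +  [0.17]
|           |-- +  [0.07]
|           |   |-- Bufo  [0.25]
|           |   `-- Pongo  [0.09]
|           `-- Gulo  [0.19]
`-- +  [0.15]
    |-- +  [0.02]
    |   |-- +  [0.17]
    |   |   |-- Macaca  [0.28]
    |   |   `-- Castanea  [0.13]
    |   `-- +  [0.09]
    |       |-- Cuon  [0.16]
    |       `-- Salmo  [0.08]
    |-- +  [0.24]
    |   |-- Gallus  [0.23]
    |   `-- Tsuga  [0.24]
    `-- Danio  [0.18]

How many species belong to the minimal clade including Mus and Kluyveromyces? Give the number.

14

The MRCA of Mus and Kluyveromyces is the node subtending ((Avena,((Saccharomyces,Glossina,Pan),(Capsella,(Anas,Mus)))),((Apis,(Betula,Kluyveromyces,Cavia)),((Bufo,Pongo),Gulo))).
That clade contains 14 terminal taxa: Anas, Apis, Avena, Betula, Bufo, Capsella, Cavia, Glossina, Gulo, Kluyveromyces, Mus, Pan, Pongo, Saccharomyces.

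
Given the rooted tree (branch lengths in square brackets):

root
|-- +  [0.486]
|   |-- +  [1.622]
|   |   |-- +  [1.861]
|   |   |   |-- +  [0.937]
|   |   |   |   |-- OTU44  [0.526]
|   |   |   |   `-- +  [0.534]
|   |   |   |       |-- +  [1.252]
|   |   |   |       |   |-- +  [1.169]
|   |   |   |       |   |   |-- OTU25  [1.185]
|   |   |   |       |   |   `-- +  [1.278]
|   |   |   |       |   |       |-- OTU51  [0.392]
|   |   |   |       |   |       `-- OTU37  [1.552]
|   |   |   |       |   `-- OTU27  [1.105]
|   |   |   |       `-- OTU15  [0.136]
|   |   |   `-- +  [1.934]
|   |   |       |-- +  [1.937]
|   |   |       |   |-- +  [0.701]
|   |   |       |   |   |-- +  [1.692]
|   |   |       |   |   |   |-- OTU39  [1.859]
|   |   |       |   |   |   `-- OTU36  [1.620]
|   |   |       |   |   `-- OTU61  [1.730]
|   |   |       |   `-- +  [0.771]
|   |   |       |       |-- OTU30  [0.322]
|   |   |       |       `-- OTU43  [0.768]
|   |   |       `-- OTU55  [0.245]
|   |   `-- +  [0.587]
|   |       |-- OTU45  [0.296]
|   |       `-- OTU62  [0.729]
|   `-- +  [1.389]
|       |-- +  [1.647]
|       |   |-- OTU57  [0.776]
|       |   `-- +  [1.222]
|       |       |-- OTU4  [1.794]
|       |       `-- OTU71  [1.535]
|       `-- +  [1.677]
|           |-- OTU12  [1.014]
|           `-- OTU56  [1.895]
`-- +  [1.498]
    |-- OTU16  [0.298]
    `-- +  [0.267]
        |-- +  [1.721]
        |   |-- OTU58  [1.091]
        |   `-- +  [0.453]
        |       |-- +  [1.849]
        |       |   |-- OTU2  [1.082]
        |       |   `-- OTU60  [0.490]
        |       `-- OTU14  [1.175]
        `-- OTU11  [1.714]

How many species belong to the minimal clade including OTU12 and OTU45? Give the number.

The MRCA of OTU12 and OTU45 is the node subtending ((((OTU44,(((OTU25,(OTU51,OTU37)),OTU27),OTU15)),((((OTU39,OTU36),OTU61),(OTU30,OTU43)),OTU55)),(OTU45,OTU62)),((OTU57,(OTU4,OTU71)),(OTU12,OTU56))).
That clade contains 19 terminal taxa: OTU12, OTU15, OTU25, OTU27, OTU30, OTU36, OTU37, OTU39, OTU4, OTU43, OTU44, OTU45, OTU51, OTU55, OTU56, OTU57, OTU61, OTU62, OTU71.

19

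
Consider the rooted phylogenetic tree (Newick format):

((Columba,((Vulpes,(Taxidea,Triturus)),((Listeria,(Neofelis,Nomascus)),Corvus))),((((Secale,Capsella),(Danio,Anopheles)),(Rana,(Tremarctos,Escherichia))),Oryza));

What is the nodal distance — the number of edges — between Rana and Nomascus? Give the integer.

The MRCA of Rana and Nomascus is the root of the tree.
From Rana up to that node: 4 branches. From Nomascus up to the same node: 6 branches. Total: 4 + 6 = 10.

10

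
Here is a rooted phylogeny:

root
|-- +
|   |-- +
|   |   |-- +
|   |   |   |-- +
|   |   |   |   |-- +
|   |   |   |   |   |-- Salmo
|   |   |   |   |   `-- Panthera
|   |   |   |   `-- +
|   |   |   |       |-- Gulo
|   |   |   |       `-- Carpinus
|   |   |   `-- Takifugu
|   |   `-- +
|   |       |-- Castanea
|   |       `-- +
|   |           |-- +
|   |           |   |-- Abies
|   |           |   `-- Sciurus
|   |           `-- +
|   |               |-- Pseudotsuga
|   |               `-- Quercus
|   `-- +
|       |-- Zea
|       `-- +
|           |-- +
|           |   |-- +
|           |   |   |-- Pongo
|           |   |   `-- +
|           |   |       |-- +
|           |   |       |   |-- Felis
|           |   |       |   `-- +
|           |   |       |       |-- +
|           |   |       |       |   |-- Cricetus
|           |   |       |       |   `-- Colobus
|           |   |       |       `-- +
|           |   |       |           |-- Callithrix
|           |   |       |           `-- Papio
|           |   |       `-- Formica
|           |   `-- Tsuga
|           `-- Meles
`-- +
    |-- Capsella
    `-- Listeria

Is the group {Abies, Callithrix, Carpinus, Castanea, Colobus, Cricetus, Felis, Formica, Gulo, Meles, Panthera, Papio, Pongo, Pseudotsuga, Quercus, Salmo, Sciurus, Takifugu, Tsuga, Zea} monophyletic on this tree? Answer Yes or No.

The most recent common ancestor of these taxa subtends (((((Salmo,Panthera),(Gulo,Carpinus)),Takifugu),(Castanea,((Abies,Sciurus),(Pseudotsuga,Quercus)))),(Zea,(((Pongo,((Felis,((Cricetus,Colobus),(Callithrix,Papio))),Formica)),Tsuga),Meles))).
That clade has exactly 20 tips — every listed taxon and nothing else — so the group is monophyletic.

Yes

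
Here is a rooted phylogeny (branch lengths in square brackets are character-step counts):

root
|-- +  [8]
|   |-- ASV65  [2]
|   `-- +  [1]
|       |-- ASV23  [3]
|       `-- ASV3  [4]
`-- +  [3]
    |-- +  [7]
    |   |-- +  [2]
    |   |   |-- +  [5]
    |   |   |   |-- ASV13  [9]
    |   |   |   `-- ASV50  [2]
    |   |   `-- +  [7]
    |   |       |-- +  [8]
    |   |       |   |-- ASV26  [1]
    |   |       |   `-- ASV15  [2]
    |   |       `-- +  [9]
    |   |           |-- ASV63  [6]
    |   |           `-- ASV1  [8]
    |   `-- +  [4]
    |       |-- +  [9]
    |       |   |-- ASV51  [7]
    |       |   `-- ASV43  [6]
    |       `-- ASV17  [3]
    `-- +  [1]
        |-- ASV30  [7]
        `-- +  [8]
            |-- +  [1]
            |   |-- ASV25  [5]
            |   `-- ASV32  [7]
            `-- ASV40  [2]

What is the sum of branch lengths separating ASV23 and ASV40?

26

The path runs ASV23 → … → MRCA → … → ASV40; the MRCA is the root of the tree.
Branch lengths along that path: 3 + 1 + 8 + 3 + 1 + 8 + 2 = 26.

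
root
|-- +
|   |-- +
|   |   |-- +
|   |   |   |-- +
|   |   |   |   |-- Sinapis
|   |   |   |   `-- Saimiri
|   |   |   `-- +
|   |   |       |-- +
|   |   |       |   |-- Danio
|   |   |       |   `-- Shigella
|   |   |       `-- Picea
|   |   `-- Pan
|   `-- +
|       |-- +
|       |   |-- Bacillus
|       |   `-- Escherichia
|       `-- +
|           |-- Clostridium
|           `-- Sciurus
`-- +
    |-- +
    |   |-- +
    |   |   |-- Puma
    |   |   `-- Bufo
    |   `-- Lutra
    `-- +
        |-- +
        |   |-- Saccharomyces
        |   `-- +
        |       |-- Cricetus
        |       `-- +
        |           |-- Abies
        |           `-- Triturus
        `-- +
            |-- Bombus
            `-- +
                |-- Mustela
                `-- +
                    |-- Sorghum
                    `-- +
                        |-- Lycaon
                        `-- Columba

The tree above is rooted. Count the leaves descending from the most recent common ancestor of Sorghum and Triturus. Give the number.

The MRCA of Sorghum and Triturus is the node subtending ((Saccharomyces,(Cricetus,(Abies,Triturus))),(Bombus,(Mustela,(Sorghum,(Lycaon,Columba))))).
That clade contains 9 terminal taxa: Abies, Bombus, Columba, Cricetus, Lycaon, Mustela, Saccharomyces, Sorghum, Triturus.

9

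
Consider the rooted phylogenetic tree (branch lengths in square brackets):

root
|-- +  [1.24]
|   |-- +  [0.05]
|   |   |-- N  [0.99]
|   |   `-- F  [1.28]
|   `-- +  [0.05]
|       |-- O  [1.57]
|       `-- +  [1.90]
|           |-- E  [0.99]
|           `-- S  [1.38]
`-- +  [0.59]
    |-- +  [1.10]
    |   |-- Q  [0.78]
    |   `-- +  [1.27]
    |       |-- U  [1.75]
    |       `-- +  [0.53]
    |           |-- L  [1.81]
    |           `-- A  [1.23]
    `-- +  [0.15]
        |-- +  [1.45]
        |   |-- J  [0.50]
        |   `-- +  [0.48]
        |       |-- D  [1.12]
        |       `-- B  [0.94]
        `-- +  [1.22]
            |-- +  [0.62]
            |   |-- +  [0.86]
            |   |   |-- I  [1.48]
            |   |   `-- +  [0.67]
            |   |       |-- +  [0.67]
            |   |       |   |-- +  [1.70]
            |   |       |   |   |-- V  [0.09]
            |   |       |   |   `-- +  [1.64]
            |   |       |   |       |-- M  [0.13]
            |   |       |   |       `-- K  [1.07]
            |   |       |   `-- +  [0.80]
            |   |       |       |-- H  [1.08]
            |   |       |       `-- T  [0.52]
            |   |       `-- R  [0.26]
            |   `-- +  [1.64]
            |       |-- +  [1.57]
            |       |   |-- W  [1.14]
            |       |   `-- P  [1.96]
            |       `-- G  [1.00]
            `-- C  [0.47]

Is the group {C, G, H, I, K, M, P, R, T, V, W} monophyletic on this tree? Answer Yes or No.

The most recent common ancestor of these taxa subtends (((I,(((V,(M,K)),(H,T)),R)),((W,P),G)),C).
That clade has exactly 11 tips — every listed taxon and nothing else — so the group is monophyletic.

Yes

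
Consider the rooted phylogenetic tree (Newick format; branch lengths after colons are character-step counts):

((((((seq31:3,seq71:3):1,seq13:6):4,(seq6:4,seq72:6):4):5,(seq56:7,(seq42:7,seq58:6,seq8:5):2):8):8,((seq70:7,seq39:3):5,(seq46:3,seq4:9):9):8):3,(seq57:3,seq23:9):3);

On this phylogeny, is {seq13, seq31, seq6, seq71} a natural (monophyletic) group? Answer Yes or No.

No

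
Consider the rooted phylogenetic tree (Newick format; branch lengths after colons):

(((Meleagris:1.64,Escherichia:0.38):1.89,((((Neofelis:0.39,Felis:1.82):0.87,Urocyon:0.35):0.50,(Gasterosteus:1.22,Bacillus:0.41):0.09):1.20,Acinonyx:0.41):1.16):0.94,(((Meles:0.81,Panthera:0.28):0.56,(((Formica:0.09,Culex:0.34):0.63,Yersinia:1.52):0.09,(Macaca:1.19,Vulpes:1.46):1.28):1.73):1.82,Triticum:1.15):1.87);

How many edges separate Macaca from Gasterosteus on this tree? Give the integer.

10

The MRCA of Macaca and Gasterosteus is the root of the tree.
From Macaca up to that node: 5 branches. From Gasterosteus up to the same node: 5 branches. Total: 5 + 5 = 10.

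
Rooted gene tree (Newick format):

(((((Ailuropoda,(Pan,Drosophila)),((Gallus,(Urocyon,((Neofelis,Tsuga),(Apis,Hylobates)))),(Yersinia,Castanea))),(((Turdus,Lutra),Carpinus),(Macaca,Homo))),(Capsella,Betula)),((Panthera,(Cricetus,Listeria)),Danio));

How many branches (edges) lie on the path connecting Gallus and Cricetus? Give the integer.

The MRCA of Gallus and Cricetus is the root of the tree.
From Gallus up to that node: 6 branches. From Cricetus up to the same node: 4 branches. Total: 6 + 4 = 10.

10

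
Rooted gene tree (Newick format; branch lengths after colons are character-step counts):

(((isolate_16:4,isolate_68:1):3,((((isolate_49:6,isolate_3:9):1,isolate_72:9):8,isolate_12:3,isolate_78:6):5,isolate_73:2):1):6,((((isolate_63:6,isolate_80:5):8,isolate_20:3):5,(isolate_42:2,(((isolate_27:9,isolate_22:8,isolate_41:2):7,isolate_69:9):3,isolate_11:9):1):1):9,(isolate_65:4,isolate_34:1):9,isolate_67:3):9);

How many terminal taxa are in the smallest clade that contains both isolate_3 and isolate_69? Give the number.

20

The MRCA of isolate_3 and isolate_69 is the root, so the clade is the entire tree.
That clade contains 20 terminal taxa: isolate_11, isolate_12, isolate_16, isolate_20, isolate_22, isolate_27, isolate_3, isolate_34, isolate_41, isolate_42, isolate_49, isolate_63, isolate_65, isolate_67, isolate_68, isolate_69, isolate_72, isolate_73, isolate_78, isolate_80.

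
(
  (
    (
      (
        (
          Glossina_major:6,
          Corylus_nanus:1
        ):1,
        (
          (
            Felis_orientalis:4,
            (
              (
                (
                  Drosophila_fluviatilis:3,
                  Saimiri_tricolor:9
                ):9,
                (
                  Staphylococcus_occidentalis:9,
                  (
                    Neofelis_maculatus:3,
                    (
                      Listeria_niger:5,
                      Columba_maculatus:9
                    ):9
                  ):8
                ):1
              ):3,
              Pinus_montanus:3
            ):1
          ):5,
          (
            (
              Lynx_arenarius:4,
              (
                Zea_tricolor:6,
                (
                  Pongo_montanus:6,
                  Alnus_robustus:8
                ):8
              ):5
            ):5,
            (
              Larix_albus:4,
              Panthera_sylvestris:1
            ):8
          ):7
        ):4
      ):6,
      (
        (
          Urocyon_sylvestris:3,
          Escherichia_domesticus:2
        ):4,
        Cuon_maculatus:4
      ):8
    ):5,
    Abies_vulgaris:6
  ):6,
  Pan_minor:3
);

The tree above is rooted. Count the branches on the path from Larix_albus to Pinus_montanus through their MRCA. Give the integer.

6

The MRCA of Larix_albus and Pinus_montanus is the node subtending ((Felis_orientalis,(((Drosophila_fluviatilis,Saimiri_tricolor),(Staphylococcus_occidentalis,(Neofelis_maculatus,(Listeria_niger,Columba_maculatus)))),Pinus_montanus)),((Lynx_arenarius,(Zea_tricolor,(Pongo_montanus,Alnus_robustus))),(Larix_albus,Panthera_sylvestris))).
From Larix_albus up to that node: 3 branches. From Pinus_montanus up to the same node: 3 branches. Total: 3 + 3 = 6.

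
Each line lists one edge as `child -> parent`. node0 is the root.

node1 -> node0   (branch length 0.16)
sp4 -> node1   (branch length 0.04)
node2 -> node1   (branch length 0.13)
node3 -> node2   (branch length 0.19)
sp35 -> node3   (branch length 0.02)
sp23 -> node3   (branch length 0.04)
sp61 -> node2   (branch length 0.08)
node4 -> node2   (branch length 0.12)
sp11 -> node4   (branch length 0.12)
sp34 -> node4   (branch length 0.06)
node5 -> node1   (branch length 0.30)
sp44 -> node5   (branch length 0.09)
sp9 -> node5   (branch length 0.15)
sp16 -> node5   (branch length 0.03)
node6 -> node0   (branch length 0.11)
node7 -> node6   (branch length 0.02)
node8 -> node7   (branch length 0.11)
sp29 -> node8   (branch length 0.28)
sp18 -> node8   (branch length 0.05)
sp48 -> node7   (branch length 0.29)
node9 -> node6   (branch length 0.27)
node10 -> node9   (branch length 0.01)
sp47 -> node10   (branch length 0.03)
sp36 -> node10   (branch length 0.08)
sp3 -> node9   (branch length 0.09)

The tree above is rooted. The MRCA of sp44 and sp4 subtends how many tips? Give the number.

The MRCA of sp44 and sp4 is the node subtending (sp4,((sp35,sp23),sp61,(sp11,sp34)),(sp44,sp9,sp16)).
That clade contains 9 terminal taxa: sp11, sp16, sp23, sp34, sp35, sp4, sp44, sp61, sp9.

9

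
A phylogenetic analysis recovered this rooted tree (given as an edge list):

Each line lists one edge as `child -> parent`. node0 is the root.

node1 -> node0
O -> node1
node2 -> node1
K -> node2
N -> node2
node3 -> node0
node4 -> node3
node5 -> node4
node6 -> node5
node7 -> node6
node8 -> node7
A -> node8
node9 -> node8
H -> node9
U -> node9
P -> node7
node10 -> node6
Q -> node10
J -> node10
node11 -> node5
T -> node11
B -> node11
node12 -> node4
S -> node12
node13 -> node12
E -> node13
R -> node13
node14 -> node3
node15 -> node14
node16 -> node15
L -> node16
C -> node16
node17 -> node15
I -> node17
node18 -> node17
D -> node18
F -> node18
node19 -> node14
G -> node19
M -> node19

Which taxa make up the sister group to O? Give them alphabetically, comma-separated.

K, N

O attaches to the tree at the node subtending (O,(K,N)).
The other lineage descending from that same node — the sister group — is (K,N); its 2 tips in alphabetical order are the answer.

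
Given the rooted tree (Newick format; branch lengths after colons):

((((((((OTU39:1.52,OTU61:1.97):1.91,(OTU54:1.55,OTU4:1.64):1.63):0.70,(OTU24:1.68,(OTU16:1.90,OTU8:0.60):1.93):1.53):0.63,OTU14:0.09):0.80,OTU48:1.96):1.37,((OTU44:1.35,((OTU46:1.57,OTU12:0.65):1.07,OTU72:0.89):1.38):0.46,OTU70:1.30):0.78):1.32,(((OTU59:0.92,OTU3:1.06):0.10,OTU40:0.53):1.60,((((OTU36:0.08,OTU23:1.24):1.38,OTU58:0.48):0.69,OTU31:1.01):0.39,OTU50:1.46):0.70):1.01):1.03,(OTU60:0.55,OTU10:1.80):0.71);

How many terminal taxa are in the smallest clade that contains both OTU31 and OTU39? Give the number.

The MRCA of OTU31 and OTU39 is the node subtending (((((((OTU39,OTU61),(OTU54,OTU4)),(OTU24,(OTU16,OTU8))),OTU14),OTU48),((OTU44,((OTU46,OTU12),OTU72)),OTU70)),(((OTU59,OTU3),OTU40),((((OTU36,OTU23),OTU58),OTU31),OTU50))).
That clade contains 22 terminal taxa: OTU12, OTU14, OTU16, OTU23, OTU24, OTU3, OTU31, OTU36, OTU39, OTU4, OTU40, OTU44, OTU46, OTU48, OTU50, OTU54, OTU58, OTU59, OTU61, OTU70, OTU72, OTU8.

22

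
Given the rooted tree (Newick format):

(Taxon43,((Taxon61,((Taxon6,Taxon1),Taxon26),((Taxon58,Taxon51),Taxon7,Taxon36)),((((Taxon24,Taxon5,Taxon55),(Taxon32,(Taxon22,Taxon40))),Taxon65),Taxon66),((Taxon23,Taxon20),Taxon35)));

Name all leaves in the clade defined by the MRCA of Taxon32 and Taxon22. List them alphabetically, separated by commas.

Taxon22, Taxon32, Taxon40

Tracing Taxon32: it sits inside (Taxon32,(Taxon22,Taxon40)).
Tracing Taxon22: it sits inside (Taxon22,Taxon40).
The smallest clade enclosing both is (Taxon32,(Taxon22,Taxon40)); the answer is its 3 terminal taxa in alphabetical order.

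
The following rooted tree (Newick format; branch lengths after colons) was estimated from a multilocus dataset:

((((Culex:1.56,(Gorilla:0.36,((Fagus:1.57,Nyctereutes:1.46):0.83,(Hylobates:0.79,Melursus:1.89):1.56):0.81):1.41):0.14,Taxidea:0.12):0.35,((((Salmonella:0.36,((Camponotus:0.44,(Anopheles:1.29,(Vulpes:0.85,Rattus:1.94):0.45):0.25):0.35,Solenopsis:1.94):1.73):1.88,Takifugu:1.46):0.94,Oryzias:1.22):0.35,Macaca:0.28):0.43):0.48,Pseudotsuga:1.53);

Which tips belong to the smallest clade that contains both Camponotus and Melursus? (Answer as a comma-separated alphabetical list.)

Anopheles, Camponotus, Culex, Fagus, Gorilla, Hylobates, Macaca, Melursus, Nyctereutes, Oryzias, Rattus, Salmonella, Solenopsis, Takifugu, Taxidea, Vulpes

Tracing Camponotus: it sits inside (Camponotus,(Anopheles,(Vulpes,Rattus))).
Tracing Melursus: it sits inside (Hylobates,Melursus).
The smallest clade enclosing both is (((Culex,(Gorilla,((Fagus,Nyctereutes),(Hylobates,Melursus)))),Taxidea),((((Salmonella,((Camponotus,(Anopheles,(Vulpes,Rattus))),Solenopsis)),Takifugu),Oryzias),Macaca)); the answer is its 16 terminal taxa in alphabetical order.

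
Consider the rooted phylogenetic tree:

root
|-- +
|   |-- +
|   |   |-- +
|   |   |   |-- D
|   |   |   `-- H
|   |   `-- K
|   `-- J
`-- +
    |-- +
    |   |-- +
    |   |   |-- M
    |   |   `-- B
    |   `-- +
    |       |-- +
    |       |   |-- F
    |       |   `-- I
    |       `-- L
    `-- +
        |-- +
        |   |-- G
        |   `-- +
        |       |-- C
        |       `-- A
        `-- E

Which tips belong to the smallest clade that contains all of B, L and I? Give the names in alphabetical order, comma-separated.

B, F, I, L, M

Tracing B: it sits inside (M,B).
Tracing L: it sits inside ((F,I),L).
Tracing I: it sits inside (F,I).
The smallest clade enclosing all 3 is ((M,B),((F,I),L)); the answer is its 5 terminal taxa in alphabetical order.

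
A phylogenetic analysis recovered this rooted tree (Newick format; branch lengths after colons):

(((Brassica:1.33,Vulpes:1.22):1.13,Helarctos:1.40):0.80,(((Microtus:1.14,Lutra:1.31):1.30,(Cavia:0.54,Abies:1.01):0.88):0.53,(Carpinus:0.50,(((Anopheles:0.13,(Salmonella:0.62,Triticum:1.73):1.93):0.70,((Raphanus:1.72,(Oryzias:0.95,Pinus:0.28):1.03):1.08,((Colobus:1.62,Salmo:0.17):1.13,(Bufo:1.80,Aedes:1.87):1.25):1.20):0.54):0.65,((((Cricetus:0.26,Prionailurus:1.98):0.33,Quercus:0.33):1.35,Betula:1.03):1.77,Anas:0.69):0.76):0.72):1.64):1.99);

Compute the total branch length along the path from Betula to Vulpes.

The path runs Betula → … → MRCA → … → Vulpes; the MRCA is the root of the tree.
Branch lengths along that path: 1.03 + 1.77 + 0.76 + 0.72 + 1.64 + 1.99 + 0.80 + 1.13 + 1.22 = 11.06.

11.06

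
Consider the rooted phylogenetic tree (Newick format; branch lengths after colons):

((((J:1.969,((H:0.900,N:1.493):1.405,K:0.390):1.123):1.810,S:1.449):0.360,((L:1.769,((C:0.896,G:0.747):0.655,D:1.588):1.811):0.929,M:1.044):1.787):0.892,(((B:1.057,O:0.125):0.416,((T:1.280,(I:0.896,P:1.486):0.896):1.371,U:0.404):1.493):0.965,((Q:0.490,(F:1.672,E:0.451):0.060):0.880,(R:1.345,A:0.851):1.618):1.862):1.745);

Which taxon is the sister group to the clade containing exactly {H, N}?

The clade containing exactly {H, N} attaches to the tree at the node subtending ((H,N),K).
The other lineage descending from that same node — the sister group — is the single tip K.

K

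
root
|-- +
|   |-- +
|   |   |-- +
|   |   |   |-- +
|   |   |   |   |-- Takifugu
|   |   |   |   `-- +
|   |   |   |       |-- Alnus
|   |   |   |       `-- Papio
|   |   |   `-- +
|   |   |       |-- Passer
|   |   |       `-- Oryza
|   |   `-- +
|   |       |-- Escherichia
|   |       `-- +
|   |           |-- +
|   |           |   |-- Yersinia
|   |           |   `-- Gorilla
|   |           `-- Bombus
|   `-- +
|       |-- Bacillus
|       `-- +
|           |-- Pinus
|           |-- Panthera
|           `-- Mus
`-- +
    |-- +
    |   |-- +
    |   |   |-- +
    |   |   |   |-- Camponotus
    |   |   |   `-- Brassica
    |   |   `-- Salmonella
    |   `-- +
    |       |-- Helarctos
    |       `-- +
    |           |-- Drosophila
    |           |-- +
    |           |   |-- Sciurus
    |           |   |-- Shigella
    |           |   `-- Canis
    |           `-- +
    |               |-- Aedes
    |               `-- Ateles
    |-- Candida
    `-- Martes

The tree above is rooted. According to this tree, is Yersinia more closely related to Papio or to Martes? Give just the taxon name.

The MRCA of Yersinia and Papio subtends (((Takifugu,(Alnus,Papio)),(Passer,Oryza)),(Escherichia,((Yersinia,Gorilla),Bombus))) (9 taxa).
The MRCA of Yersinia and Martes is the root, subtending the entire tree (25 taxa).
The first is nested inside the second, so Yersinia shares a more recent common ancestor with Papio.

Papio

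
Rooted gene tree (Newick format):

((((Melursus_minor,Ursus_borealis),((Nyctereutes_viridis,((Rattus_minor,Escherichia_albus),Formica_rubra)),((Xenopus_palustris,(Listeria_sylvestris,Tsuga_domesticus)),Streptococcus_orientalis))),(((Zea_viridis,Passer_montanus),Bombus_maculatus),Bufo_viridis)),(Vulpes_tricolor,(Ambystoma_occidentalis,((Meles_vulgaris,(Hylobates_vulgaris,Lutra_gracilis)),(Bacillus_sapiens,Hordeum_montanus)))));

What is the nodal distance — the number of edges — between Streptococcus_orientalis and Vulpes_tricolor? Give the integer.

The MRCA of Streptococcus_orientalis and Vulpes_tricolor is the root of the tree.
From Streptococcus_orientalis up to that node: 5 branches. From Vulpes_tricolor up to the same node: 2 branches. Total: 5 + 2 = 7.

7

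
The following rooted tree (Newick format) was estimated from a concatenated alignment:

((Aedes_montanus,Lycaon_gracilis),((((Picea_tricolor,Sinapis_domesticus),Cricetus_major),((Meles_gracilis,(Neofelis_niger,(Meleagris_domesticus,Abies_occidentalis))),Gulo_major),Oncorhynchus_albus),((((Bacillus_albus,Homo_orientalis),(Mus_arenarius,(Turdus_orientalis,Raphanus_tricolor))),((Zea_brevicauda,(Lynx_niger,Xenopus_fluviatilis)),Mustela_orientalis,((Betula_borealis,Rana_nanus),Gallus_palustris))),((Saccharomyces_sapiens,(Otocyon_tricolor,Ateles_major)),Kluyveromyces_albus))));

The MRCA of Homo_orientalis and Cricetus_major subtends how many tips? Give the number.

The MRCA of Homo_orientalis and Cricetus_major is the node subtending ((((Picea_tricolor,Sinapis_domesticus),Cricetus_major),((Meles_gracilis,(Neofelis_niger,(Meleagris_domesticus,Abies_occidentalis))),Gulo_major),Oncorhynchus_albus),((((Bacillus_albus,Homo_orientalis),(Mus_arenarius,(Turdus_orientalis,Raphanus_tricolor))),((Zea_brevicauda,(Lynx_niger,Xenopus_fluviatilis)),Mustela_orientalis,((Betula_borealis,Rana_nanus),Gallus_palustris))),((Saccharomyces_sapiens,(Otocyon_tricolor,Ateles_major)),Kluyveromyces_albus))).
That clade contains 25 terminal taxa: Abies_occidentalis, Ateles_major, Bacillus_albus, Betula_borealis, Cricetus_major, Gallus_palustris, Gulo_major, Homo_orientalis, Kluyveromyces_albus, Lynx_niger, Meleagris_domesticus, Meles_gracilis, Mus_arenarius, Mustela_orientalis, Neofelis_niger, Oncorhynchus_albus, Otocyon_tricolor, Picea_tricolor, Rana_nanus, Raphanus_tricolor, Saccharomyces_sapiens, Sinapis_domesticus, Turdus_orientalis, Xenopus_fluviatilis, Zea_brevicauda.

25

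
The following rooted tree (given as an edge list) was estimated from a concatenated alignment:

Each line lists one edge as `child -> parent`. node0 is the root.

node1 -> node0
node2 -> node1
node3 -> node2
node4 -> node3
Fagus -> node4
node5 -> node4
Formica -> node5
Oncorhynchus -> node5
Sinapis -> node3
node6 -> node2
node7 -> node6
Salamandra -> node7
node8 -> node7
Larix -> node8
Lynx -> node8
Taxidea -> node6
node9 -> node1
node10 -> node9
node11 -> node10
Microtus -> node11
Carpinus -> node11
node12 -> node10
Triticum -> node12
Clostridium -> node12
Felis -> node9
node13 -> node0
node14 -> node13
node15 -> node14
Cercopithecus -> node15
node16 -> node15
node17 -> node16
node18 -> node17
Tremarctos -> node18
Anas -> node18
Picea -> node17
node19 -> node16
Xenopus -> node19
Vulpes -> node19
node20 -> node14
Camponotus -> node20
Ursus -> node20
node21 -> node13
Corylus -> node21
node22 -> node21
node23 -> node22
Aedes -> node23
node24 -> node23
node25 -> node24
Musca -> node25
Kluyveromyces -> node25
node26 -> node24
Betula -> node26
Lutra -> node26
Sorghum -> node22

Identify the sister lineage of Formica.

Formica attaches to the tree at the node subtending (Formica,Oncorhynchus).
The other lineage descending from that same node — the sister group — is the single tip Oncorhynchus.

Oncorhynchus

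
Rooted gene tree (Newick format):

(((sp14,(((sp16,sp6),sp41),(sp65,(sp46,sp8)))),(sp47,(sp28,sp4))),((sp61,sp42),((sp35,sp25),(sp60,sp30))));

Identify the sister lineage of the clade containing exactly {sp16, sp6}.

The clade containing exactly {sp16, sp6} attaches to the tree at the node subtending ((sp16,sp6),sp41).
The other lineage descending from that same node — the sister group — is the single tip sp41.

sp41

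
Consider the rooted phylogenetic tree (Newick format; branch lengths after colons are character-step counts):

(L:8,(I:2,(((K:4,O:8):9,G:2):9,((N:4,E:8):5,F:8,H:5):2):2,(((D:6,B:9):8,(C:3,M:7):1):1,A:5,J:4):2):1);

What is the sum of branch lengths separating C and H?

The path runs C → … → MRCA → … → H; the MRCA is the node subtending (I,(((K,O),G),((N,E),F,H)),(((D,B),(C,M)),A,J)).
Branch lengths along that path: 3 + 1 + 1 + 2 + 2 + 2 + 5 = 16.

16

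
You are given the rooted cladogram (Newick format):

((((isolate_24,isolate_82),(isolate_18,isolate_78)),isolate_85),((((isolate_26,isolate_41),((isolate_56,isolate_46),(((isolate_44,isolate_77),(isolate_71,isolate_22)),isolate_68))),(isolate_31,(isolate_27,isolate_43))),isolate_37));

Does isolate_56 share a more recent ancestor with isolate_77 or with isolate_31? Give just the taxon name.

The MRCA of isolate_56 and isolate_77 subtends ((isolate_56,isolate_46),(((isolate_44,isolate_77),(isolate_71,isolate_22)),isolate_68)) (7 taxa).
The MRCA of isolate_56 and isolate_31 subtends (((isolate_26,isolate_41),((isolate_56,isolate_46),(((isolate_44,isolate_77),(isolate_71,isolate_22)),isolate_68))),(isolate_31,(isolate_27,isolate_43))) (12 taxa).
The first is nested inside the second, so isolate_56 shares a more recent common ancestor with isolate_77.

isolate_77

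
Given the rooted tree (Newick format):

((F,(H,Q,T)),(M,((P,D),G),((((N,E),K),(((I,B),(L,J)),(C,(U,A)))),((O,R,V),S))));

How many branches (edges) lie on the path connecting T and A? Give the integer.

10

The MRCA of T and A is the root of the tree.
From T up to that node: 3 branches. From A up to the same node: 7 branches. Total: 3 + 7 = 10.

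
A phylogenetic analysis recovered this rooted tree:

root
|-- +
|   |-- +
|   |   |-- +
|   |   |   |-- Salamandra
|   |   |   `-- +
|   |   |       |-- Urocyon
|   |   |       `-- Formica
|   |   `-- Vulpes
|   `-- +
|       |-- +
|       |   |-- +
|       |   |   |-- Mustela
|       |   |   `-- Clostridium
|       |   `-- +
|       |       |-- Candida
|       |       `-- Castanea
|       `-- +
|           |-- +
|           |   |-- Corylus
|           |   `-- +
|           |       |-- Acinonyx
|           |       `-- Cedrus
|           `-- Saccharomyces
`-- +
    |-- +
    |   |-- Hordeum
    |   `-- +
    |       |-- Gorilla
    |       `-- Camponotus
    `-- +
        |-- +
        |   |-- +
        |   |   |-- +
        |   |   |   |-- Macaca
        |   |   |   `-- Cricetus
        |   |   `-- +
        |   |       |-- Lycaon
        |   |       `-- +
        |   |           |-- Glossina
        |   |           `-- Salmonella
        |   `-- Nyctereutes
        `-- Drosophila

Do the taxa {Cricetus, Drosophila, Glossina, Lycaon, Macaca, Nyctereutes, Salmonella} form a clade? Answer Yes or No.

The most recent common ancestor of these taxa subtends ((((Macaca,Cricetus),(Lycaon,(Glossina,Salmonella))),Nyctereutes),Drosophila).
That clade has exactly 7 tips — every listed taxon and nothing else — so the group is monophyletic.

Yes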